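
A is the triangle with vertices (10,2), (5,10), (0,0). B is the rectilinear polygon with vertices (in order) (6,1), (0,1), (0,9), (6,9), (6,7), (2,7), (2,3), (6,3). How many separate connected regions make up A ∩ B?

2

A ∩ B splits into 2 disjoint pieces (area 3.8875, area 10.15).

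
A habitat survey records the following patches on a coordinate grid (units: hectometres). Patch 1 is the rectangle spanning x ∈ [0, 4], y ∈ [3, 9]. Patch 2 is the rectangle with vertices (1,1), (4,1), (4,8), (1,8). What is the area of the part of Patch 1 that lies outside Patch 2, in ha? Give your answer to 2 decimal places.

|Patch 1∩Patch 2|: x∈[1,4], y∈[3,8] → 3·5 = 15.
|Patch 1| = 24.
|Patch 1 ∖ Patch 2| = |Patch 1| − |Patch 1∩Patch 2| = 24 − 15 = 9.00.

9.00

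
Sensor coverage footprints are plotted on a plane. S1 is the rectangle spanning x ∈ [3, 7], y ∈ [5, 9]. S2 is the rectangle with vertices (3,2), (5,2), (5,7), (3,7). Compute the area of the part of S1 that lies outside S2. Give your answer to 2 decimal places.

12.00

|S1∩S2|: x∈[3,5], y∈[5,7] → 2·2 = 4.
|S1| = 16.
|S1 ∖ S2| = |S1| − |S1∩S2| = 16 − 4 = 12.00.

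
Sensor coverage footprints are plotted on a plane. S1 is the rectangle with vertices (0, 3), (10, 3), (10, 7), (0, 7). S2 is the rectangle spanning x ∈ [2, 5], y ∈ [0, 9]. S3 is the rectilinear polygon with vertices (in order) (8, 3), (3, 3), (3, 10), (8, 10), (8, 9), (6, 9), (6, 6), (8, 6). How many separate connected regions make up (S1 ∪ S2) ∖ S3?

2

(S1 ∪ S2) ∖ S3 splits into 2 disjoint pieces (area 10, area 23).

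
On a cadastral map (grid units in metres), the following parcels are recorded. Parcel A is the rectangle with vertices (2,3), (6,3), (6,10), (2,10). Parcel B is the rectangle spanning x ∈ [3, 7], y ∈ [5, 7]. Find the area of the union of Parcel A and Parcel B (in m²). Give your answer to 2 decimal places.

By inclusion–exclusion:
Individual areas: |Parcel A| = 28, |Parcel B| = 8.
|Parcel A∩Parcel B|: x∈[3,6], y∈[5,7] → 3·2 = 6.
|Parcel A ∪ Parcel B| = 36 − 6 = 30.00.

30.00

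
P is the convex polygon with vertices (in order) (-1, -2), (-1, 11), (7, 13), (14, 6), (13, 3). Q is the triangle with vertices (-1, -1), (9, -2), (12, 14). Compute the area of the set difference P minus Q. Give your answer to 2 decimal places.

90.25

|P| = 151, |P∩Q| = 60.7525.
|P ∖ Q| = |P| − |P∩Q| = 151 − 60.7525 = 90.25.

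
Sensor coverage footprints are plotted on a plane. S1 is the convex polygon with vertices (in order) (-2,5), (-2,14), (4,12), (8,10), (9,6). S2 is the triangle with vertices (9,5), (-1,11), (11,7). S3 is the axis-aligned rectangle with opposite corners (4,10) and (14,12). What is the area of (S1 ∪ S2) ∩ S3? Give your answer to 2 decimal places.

The region (S1 ∪ S2) ∩ S3 is the polygon with vertices (8,10), (4,10), (4,12).
By the shoelace formula its area is 4.00.

4.00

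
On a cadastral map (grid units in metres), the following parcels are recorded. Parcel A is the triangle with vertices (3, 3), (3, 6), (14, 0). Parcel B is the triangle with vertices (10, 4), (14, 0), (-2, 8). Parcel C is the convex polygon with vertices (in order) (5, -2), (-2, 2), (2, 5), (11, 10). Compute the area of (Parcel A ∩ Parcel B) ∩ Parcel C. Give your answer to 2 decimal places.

1.75

The region (Parcel A ∩ Parcel B) ∩ Parcel C is the polygon with vertices (7.714,3.429), (7.6,3.2), (3,5.5), (3,5.556), (3.404,5.78).
By the shoelace formula its area is 1.75.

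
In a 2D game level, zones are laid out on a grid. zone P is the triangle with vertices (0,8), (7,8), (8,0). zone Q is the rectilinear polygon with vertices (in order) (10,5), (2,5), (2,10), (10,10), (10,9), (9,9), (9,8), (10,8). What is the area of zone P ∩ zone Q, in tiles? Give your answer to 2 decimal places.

15.06

The intersection is the polygon with vertices (7,8), (7.375,5), (3,5), (2,6), (2,8).
By the shoelace formula its area is 15.06.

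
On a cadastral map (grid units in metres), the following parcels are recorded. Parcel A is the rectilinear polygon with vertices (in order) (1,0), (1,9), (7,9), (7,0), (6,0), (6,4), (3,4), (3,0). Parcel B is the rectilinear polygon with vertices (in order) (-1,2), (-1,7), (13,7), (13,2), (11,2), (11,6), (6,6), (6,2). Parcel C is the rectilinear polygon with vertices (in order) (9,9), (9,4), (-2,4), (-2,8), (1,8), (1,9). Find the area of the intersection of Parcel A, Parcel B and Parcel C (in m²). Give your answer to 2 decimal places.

The intersection is the polygon with vertices (7,7), (7,6), (6,6), (6,4), (3,4), (1,4), (1,7).
By the shoelace formula its area is 16.00.

16.00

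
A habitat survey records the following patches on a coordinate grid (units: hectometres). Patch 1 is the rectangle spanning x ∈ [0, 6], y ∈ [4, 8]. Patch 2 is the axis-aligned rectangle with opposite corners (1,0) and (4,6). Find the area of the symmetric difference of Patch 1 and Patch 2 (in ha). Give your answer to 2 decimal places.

|Patch 1∩Patch 2|: x∈[1,4], y∈[4,6] → 3·2 = 6.
|Patch 1 △ Patch 2| = |Patch 1| + |Patch 2| − 2·|Patch 1∩Patch 2| = 24 + 18 − 12 = 30.00.

30.00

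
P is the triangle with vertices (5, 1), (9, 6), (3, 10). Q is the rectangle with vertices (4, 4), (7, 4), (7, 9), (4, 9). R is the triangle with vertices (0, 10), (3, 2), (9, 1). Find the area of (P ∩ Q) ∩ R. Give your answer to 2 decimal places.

The region (P ∩ Q) ∩ R is the polygon with vertices (4.333,4), (4,5.5), (4,6), (6,4).
By the shoelace formula its area is 1.75.

1.75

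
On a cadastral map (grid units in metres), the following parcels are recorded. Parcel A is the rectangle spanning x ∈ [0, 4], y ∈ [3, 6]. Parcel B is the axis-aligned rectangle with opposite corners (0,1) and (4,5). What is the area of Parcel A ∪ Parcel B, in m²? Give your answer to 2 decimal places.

20.00

By inclusion–exclusion:
Individual areas: |Parcel A| = 12, |Parcel B| = 16.
|Parcel A∩Parcel B|: x∈[0,4], y∈[3,5] → 4·2 = 8.
|Parcel A ∪ Parcel B| = 28 − 8 = 20.00.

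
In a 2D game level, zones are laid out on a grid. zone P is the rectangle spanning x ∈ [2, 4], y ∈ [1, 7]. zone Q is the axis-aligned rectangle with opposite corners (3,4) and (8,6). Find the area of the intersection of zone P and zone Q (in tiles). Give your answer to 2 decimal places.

2.00

|zone P∩zone Q|: x∈[3,4], y∈[4,6] → 1·2 = 2.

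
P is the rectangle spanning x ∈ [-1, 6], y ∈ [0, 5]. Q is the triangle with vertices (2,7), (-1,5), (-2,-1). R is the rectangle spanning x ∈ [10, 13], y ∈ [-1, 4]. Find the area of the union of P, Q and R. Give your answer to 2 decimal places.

By inclusion–exclusion:
Individual areas: |P| = 35, |Q| = 8, |R| = 15.
|P∩Q| = 4.
|P∩R| = 0 (no overlap).
|Q∩R| = 0.
|P∩Q∩R| = 0.
|P ∪ Q ∪ R| = 58 − 4 + 0 = 54.00.

54.00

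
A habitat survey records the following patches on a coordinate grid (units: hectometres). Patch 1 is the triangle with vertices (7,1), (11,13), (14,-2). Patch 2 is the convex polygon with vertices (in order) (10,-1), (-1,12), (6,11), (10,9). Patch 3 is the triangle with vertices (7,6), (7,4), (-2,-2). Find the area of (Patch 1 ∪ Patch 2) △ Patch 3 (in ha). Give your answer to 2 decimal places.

|Patch 1 ∪ Patch 2| = 94.0141.
|(Patch 1 ∪ Patch 2) ∩ Patch 3| = 2.3093.
|(Patch 1 ∪ Patch 2) △ Patch 3| = 94.0141 + 9 − 4.6186 = 98.40.

98.40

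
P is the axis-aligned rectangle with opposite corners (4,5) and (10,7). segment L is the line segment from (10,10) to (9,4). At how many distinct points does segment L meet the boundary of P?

The segment meets the boundary at (9.167,5), (9.5,7).

2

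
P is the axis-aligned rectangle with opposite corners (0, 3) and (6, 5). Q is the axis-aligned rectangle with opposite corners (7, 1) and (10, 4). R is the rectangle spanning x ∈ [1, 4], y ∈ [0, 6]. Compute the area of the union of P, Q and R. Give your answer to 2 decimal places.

By inclusion–exclusion:
Individual areas: |P| = 12, |Q| = 9, |R| = 18.
|P∩Q| = 0 (no overlap).
|P∩R|: x∈[1,4], y∈[3,5] → 3·2 = 6.
|Q∩R| = 0 (no overlap).
|P∩Q∩R| = 0.
|P ∪ Q ∪ R| = 39 − 6 + 0 = 33.00.

33.00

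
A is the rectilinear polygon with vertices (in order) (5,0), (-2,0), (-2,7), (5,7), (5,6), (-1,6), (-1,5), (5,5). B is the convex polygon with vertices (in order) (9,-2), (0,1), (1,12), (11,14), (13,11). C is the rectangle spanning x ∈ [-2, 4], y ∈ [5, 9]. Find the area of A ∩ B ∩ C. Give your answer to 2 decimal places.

3.50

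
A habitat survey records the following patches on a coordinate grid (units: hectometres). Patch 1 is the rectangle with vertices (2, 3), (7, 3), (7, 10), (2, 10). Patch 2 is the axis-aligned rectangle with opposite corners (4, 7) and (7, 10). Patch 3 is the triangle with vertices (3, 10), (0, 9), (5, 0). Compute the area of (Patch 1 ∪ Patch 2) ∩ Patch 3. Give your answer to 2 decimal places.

10.13

The region (Patch 1 ∪ Patch 2) ∩ Patch 3 is the polygon with vertices (3.333,3), (2,5.4), (2,9.667), (3,10), (4.4,3).
By the shoelace formula its area is 10.13.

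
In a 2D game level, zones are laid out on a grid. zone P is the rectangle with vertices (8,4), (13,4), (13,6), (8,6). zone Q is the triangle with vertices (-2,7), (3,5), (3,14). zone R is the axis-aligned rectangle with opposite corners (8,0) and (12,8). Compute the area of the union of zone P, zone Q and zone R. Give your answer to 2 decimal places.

By inclusion–exclusion:
Individual areas: |zone P| = 10, |zone Q| = 22.5, |zone R| = 32.
|zone P∩zone Q| = 0.
|zone P∩zone R|: x∈[8,12], y∈[4,6] → 4·2 = 8.
|zone Q∩zone R| = 0.
|zone P∩zone Q∩zone R| = 0.
|zone P ∪ zone Q ∪ zone R| = 64.5 − 8 + 0 = 56.50.

56.50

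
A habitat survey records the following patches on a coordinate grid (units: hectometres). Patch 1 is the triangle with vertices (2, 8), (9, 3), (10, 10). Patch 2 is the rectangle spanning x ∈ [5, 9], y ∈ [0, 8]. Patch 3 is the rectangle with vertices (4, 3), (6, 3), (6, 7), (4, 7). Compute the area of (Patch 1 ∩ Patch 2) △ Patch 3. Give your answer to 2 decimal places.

|Patch 1 ∩ Patch 2| = 14.2857.
|(Patch 1 ∩ Patch 2) ∩ Patch 3| = 1.5.
|(Patch 1 ∩ Patch 2) △ Patch 3| = 14.2857 + 8 − 3 = 19.29.

19.29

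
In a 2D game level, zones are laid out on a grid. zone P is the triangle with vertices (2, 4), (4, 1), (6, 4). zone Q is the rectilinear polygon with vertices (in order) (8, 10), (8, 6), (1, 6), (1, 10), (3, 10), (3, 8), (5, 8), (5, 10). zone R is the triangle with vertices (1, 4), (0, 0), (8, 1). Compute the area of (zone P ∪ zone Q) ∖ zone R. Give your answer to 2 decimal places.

27.87

|zone P ∪ zone Q| = 30.
|(zone P ∪ zone Q) ∩ zone R| = 2.1333.
|(zone P ∪ zone Q) ∖ zone R| = 30 − 2.1333 = 27.87.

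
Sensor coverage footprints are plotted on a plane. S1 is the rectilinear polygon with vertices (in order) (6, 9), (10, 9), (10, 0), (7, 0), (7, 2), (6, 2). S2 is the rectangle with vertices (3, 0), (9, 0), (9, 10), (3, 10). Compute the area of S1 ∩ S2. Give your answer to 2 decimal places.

The intersection is the polygon with vertices (9,9), (9,0), (7,0), (7,2), (6,2), (6,9).
By the shoelace formula its area is 25.00.

25.00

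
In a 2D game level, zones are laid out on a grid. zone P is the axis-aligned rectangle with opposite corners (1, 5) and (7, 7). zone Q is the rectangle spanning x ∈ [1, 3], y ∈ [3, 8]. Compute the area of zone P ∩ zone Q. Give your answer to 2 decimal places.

|zone P∩zone Q|: x∈[1,3], y∈[5,7] → 2·2 = 4.

4.00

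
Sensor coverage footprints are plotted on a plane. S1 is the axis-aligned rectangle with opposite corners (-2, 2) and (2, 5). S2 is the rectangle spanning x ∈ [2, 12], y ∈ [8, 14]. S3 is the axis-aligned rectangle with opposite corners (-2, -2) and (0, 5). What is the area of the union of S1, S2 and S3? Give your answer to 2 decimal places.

By inclusion–exclusion:
Individual areas: |S1| = 12, |S2| = 60, |S3| = 14.
|S1∩S2| = 0 (no overlap).
|S1∩S3|: x∈[-2,0], y∈[2,5] → 2·3 = 6.
|S2∩S3| = 0 (no overlap).
|S1∩S2∩S3| = 0.
|S1 ∪ S2 ∪ S3| = 86 − 6 + 0 = 80.00.

80.00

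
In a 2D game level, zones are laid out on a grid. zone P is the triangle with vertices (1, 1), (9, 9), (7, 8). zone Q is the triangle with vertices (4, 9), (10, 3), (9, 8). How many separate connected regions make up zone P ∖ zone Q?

2

zone P ∖ zone Q splits into 2 disjoint pieces (area 2.3269, area 0.2976).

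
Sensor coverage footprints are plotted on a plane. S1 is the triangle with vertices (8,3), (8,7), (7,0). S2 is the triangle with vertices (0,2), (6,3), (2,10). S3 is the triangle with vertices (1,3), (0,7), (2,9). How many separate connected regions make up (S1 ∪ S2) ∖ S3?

(S1 ∪ S2) ∖ S3 splits into 2 disjoint pieces (area 2, area 20.6042).

2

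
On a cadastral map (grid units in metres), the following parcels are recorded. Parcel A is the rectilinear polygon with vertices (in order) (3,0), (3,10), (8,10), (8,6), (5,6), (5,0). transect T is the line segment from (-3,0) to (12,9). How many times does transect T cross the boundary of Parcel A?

4

The segment meets the boundary at (8,6.6), (7,6), (5,4.8), (3,3.6).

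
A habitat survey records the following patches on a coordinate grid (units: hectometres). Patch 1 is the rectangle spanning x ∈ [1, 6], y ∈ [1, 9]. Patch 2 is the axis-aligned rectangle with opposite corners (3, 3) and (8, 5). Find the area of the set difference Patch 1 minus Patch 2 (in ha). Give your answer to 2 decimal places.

|Patch 1∩Patch 2|: x∈[3,6], y∈[3,5] → 3·2 = 6.
|Patch 1| = 40.
|Patch 1 ∖ Patch 2| = |Patch 1| − |Patch 1∩Patch 2| = 40 − 6 = 34.00.

34.00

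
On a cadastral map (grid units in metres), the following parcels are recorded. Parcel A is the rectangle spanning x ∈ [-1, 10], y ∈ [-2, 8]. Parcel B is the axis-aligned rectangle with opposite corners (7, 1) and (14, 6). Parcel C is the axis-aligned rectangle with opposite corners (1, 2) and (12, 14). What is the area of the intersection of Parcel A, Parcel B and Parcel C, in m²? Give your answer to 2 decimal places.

12.00

The intersection is the polygon with vertices (7,6), (10,6), (10,2), (7,2).
By the shoelace formula its area is 12.00.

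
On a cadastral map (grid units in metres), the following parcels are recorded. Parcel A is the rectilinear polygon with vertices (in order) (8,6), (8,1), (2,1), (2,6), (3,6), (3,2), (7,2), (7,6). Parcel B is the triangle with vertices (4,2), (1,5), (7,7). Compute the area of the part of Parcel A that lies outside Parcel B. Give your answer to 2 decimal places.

|Parcel A| = 14, |Parcel A∩Parcel B| = 2.
|Parcel A ∖ Parcel B| = |Parcel A| − |Parcel A∩Parcel B| = 14 − 2 = 12.00.

12.00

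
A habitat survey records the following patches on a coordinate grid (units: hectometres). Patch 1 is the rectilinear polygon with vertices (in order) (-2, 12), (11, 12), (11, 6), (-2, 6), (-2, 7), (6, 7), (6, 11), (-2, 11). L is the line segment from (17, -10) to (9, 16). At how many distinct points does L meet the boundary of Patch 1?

2

The segment meets the boundary at (10.231,12), (11,9.5).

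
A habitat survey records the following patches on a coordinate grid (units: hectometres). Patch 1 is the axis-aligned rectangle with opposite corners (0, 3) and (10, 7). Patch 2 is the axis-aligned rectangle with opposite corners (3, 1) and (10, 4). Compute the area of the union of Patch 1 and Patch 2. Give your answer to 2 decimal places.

54.00

By inclusion–exclusion:
Individual areas: |Patch 1| = 40, |Patch 2| = 21.
|Patch 1∩Patch 2|: x∈[3,10], y∈[3,4] → 7·1 = 7.
|Patch 1 ∪ Patch 2| = 61 − 7 = 54.00.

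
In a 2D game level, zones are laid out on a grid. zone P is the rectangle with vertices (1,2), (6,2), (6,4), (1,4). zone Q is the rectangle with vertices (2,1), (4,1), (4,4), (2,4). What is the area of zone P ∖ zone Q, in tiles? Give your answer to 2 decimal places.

6.00

|zone P∩zone Q|: x∈[2,4], y∈[2,4] → 2·2 = 4.
|zone P| = 10.
|zone P ∖ zone Q| = |zone P| − |zone P∩zone Q| = 10 − 4 = 6.00.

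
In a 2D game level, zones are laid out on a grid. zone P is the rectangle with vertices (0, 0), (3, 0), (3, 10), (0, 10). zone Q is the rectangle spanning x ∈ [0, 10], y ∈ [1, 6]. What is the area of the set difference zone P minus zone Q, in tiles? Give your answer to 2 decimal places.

|zone P∩zone Q|: x∈[0,3], y∈[1,6] → 3·5 = 15.
|zone P| = 30.
|zone P ∖ zone Q| = |zone P| − |zone P∩zone Q| = 30 − 15 = 15.00.

15.00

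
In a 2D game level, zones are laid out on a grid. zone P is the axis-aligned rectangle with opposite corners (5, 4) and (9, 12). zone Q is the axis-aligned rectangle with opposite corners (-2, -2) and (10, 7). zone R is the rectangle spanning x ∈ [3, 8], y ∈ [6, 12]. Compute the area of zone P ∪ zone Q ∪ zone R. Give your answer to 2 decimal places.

138.00

By inclusion–exclusion:
Individual areas: |zone P| = 32, |zone Q| = 108, |zone R| = 30.
|zone P∩zone Q|: x∈[5,9], y∈[4,7] → 4·3 = 12.
|zone P∩zone R|: x∈[5,8], y∈[6,12] → 3·6 = 18.
|zone Q∩zone R|: x∈[3,8], y∈[6,7] → 5·1 = 5.
|zone P∩zone Q∩zone R| = 3.
|zone P ∪ zone Q ∪ zone R| = 170 − 35 + 3 = 138.00.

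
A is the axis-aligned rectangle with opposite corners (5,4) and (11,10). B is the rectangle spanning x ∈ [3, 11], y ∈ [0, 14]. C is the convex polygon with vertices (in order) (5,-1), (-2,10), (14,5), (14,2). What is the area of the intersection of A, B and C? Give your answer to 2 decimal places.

17.25

The intersection is the polygon with vertices (5,4), (5,7.812), (11,5.938), (11,4).
By the shoelace formula its area is 17.25.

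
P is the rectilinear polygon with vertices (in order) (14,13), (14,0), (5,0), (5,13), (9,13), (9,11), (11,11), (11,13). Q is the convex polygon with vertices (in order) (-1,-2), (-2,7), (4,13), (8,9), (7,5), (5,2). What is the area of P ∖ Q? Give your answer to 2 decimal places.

95.50

|P| = 113, |P∩Q| = 17.5.
|P ∖ Q| = |P| − |P∩Q| = 113 − 17.5 = 95.50.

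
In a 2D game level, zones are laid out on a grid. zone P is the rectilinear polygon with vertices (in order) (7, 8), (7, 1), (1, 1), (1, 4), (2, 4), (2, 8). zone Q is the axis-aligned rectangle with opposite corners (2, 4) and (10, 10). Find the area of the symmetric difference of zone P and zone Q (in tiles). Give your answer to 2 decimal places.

46.00

|zone P| = 38, |zone Q| = 48, |zone P∩zone Q| = 20.
|zone P △ zone Q| = |zone P| + |zone Q| − 2·|zone P∩zone Q| = 38 + 48 − 40 = 46.00.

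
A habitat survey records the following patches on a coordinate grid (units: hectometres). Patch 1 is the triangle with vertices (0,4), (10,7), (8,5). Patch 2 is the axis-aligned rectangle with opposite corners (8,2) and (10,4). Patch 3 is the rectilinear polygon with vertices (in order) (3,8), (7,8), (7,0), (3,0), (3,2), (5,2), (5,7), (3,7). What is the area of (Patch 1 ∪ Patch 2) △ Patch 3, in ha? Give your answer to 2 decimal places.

28.80

|Patch 1 ∪ Patch 2| = 11.
|(Patch 1 ∪ Patch 2) ∩ Patch 3| = 2.1.
|(Patch 1 ∪ Patch 2) △ Patch 3| = 11 + 22 − 4.2 = 28.80.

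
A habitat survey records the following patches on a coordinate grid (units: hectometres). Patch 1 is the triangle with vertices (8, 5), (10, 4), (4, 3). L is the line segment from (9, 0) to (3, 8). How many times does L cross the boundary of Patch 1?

The segment meets the boundary at (6.444,3.407), (6,4).

2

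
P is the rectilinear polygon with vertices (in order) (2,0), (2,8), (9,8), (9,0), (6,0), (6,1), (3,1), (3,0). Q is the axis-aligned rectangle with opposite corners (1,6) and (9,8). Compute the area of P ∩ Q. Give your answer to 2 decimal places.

14.00

The intersection is the polygon with vertices (2,8), (9,8), (9,6), (2,6).
By the shoelace formula its area is 14.00.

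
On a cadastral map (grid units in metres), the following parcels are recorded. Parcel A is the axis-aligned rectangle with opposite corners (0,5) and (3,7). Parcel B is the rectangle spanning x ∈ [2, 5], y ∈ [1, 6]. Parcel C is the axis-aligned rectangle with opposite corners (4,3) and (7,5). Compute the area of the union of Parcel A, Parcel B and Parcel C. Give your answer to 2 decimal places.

By inclusion–exclusion:
Individual areas: |Parcel A| = 6, |Parcel B| = 15, |Parcel C| = 6.
|Parcel A∩Parcel B|: x∈[2,3], y∈[5,6] → 1·1 = 1.
|Parcel A∩Parcel C| = 0 (no overlap).
|Parcel B∩Parcel C|: x∈[4,5], y∈[3,5] → 1·2 = 2.
|Parcel A∩Parcel B∩Parcel C| = 0.
|Parcel A ∪ Parcel B ∪ Parcel C| = 27 − 3 + 0 = 24.00.

24.00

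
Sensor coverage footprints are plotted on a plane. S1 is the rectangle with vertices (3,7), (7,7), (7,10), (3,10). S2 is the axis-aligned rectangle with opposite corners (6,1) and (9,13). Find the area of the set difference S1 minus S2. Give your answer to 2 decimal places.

|S1∩S2|: x∈[6,7], y∈[7,10] → 1·3 = 3.
|S1| = 12.
|S1 ∖ S2| = |S1| − |S1∩S2| = 12 − 3 = 9.00.

9.00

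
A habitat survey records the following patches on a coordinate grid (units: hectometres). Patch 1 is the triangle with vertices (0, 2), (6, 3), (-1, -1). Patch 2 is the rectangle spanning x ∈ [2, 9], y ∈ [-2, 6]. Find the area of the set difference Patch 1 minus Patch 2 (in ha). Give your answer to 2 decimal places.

|Patch 1| = 8.5, |Patch 1∩Patch 2| = 3.2381.
|Patch 1 ∖ Patch 2| = |Patch 1| − |Patch 1∩Patch 2| = 8.5 − 3.2381 = 5.26.

5.26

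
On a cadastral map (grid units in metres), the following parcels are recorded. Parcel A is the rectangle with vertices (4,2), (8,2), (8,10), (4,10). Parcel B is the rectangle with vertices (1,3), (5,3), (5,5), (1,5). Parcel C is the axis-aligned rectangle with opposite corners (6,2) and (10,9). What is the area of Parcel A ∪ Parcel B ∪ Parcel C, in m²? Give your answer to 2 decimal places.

By inclusion–exclusion:
Individual areas: |Parcel A| = 32, |Parcel B| = 8, |Parcel C| = 28.
|Parcel A∩Parcel B|: x∈[4,5], y∈[3,5] → 1·2 = 2.
|Parcel A∩Parcel C|: x∈[6,8], y∈[2,9] → 2·7 = 14.
|Parcel B∩Parcel C| = 0 (no overlap).
|Parcel A∩Parcel B∩Parcel C| = 0.
|Parcel A ∪ Parcel B ∪ Parcel C| = 68 − 16 + 0 = 52.00.

52.00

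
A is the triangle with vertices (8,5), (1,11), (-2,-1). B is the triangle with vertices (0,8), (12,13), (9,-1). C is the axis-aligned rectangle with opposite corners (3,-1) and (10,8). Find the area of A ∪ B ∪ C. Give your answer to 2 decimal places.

123.28

By inclusion–exclusion:
Individual areas: |A| = 51, |B| = 76.5, |C| = 63.
|A∩B| = 21.7368.
|A∩C| = 17.25.
|B∩C| = 42.6667.
|A∩B∩C| = 14.4375.
|A ∪ B ∪ C| = 190.5 − 81.6534 + 14.4375 = 123.28.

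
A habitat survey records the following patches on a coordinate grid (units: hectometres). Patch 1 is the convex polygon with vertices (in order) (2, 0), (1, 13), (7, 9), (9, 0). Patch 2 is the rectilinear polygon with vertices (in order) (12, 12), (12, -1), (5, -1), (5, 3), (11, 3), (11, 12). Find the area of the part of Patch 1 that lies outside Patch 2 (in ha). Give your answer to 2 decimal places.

57.50

|Patch 1| = 68.5, |Patch 1∩Patch 2| = 11.
|Patch 1 ∖ Patch 2| = |Patch 1| − |Patch 1∩Patch 2| = 68.5 − 11 = 57.50.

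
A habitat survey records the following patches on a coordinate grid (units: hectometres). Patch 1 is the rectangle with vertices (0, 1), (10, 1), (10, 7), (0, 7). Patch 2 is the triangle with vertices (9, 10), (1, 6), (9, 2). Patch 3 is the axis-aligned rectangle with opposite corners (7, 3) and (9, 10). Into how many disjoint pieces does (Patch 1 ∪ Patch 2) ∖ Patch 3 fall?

1

(Patch 1 ∪ Patch 2) ∖ Patch 3 is a single connected region.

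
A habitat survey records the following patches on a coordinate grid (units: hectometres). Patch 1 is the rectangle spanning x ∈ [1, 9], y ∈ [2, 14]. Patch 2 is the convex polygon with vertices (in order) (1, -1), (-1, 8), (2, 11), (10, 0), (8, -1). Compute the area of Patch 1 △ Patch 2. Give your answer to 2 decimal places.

|Patch 1| = 96, |Patch 2| = 73.5, |Patch 1∩Patch 2| = 37.9545.
|Patch 1 △ Patch 2| = |Patch 1| + |Patch 2| − 2·|Patch 1∩Patch 2| = 96 + 73.5 − 75.9091 = 93.59.

93.59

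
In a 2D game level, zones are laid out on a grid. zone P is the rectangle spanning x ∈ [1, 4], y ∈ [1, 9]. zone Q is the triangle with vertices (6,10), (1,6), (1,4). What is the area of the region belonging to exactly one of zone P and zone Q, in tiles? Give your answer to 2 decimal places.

20.60

|zone P| = 24, |zone Q| = 5, |zone P∩zone Q| = 4.2.
|zone P △ zone Q| = |zone P| + |zone Q| − 2·|zone P∩zone Q| = 24 + 5 − 8.4 = 20.60.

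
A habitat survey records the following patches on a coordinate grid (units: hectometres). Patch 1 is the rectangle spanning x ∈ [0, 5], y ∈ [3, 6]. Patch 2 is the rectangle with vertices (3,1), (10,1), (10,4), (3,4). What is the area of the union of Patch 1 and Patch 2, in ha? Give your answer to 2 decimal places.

By inclusion–exclusion:
Individual areas: |Patch 1| = 15, |Patch 2| = 21.
|Patch 1∩Patch 2|: x∈[3,5], y∈[3,4] → 2·1 = 2.
|Patch 1 ∪ Patch 2| = 36 − 2 = 34.00.

34.00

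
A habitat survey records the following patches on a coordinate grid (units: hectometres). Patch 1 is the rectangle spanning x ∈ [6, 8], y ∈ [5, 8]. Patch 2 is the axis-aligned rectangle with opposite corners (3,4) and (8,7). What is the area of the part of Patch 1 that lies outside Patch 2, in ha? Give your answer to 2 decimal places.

|Patch 1∩Patch 2|: x∈[6,8], y∈[5,7] → 2·2 = 4.
|Patch 1| = 6.
|Patch 1 ∖ Patch 2| = |Patch 1| − |Patch 1∩Patch 2| = 6 − 4 = 2.00.

2.00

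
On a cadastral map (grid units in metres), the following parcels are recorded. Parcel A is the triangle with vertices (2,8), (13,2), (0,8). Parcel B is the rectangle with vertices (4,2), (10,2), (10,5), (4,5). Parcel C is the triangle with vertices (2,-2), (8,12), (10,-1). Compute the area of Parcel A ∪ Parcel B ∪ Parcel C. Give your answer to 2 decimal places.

By inclusion–exclusion:
Individual areas: |Parcel A| = 6, |Parcel B| = 18, |Parcel C| = 53.
|Parcel A∩Parcel B| = 1.1224.
|Parcel A∩Parcel C| = 1.8573.
|Parcel B∩Parcel C| = 14.7564.
|Parcel A∩Parcel B∩Parcel C| = 0.9092.
|Parcel A ∪ Parcel B ∪ Parcel C| = 77 − 17.7361 + 0.9092 = 60.17.

60.17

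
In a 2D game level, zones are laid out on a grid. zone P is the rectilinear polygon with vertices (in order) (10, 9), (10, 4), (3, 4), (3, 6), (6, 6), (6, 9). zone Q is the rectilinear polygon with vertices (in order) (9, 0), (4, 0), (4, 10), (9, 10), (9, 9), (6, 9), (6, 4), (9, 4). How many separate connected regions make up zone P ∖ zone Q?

zone P ∖ zone Q splits into 2 disjoint pieces (area 20, area 2).

2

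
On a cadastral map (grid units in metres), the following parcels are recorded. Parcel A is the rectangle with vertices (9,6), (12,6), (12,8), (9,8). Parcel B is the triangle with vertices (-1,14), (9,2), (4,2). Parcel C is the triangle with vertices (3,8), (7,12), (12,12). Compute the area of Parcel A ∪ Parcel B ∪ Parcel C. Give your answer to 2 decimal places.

45.89

By inclusion–exclusion:
Individual areas: |Parcel A| = 6, |Parcel B| = 30, |Parcel C| = 10.
|Parcel A∩Parcel B| = 0.
|Parcel A∩Parcel C| = 0.
|Parcel B∩Parcel C| = 0.1106.
|Parcel A∩Parcel B∩Parcel C| = 0.
|Parcel A ∪ Parcel B ∪ Parcel C| = 46 − 0.1106 + 0 = 45.89.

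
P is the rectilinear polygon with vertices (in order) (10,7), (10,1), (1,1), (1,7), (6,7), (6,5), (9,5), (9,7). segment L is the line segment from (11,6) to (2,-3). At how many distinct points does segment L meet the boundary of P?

2

The segment meets the boundary at (6,1), (10,5).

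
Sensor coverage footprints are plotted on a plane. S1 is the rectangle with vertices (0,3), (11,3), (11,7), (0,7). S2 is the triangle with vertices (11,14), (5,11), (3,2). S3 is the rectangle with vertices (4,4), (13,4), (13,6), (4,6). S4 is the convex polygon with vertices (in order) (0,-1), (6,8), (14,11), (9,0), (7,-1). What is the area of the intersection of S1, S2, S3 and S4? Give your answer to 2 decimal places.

1.67

The intersection is the polygon with vertices (4,4), (4,5), (4.667,6), (5.667,6), (4.333,4).
By the shoelace formula its area is 1.67.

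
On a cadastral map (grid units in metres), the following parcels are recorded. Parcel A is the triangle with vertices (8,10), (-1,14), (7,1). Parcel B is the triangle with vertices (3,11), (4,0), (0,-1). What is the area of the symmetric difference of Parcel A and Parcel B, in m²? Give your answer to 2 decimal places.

|Parcel A| = 42.5, |Parcel B| = 22.5, |Parcel A∩Parcel B| = 1.7422.
|Parcel A △ Parcel B| = |Parcel A| + |Parcel B| − 2·|Parcel A∩Parcel B| = 42.5 + 22.5 − 3.4844 = 61.52.

61.52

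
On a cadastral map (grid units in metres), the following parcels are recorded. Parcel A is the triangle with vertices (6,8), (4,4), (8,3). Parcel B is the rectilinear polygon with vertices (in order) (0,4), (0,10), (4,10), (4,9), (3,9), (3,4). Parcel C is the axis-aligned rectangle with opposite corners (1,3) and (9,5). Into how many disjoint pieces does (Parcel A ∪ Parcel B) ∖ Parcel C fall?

(Parcel A ∪ Parcel B) ∖ Parcel C splits into 2 disjoint pieces (area 4.05, area 17).

2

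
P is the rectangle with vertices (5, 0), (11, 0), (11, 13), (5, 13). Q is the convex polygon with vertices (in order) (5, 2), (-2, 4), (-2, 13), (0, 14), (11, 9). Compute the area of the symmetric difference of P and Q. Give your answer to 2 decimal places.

|P| = 78, |Q| = 99.5, |P∩Q| = 29.1818.
|P △ Q| = |P| + |Q| − 2·|P∩Q| = 78 + 99.5 − 58.3636 = 119.14.

119.14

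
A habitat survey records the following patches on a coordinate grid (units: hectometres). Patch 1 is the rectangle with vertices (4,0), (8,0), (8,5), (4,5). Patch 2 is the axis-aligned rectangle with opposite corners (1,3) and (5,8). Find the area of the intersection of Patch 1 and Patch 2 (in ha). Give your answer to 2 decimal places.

|Patch 1∩Patch 2|: x∈[4,5], y∈[3,5] → 1·2 = 2.

2.00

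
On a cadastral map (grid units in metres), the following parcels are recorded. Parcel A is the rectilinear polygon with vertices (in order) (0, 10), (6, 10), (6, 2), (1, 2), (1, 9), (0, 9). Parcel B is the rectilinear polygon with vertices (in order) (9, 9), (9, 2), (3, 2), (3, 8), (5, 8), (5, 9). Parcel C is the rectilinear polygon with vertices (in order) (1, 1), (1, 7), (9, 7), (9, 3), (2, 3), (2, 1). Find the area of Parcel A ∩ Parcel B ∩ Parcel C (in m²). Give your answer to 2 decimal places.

The intersection is the polygon with vertices (3,7), (6,7), (6,3), (3,3).
By the shoelace formula its area is 12.00.

12.00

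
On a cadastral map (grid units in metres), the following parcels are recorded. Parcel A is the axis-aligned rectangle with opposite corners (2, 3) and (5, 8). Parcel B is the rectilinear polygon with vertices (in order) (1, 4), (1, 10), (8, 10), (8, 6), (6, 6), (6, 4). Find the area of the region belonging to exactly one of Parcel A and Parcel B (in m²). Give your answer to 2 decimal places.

29.00

|Parcel A| = 15, |Parcel B| = 38, |Parcel A∩Parcel B| = 12.
|Parcel A △ Parcel B| = |Parcel A| + |Parcel B| − 2·|Parcel A∩Parcel B| = 15 + 38 − 24 = 29.00.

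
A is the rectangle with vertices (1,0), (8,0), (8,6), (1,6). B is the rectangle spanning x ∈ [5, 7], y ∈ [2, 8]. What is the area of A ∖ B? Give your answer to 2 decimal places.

34.00

|A∩B|: x∈[5,7], y∈[2,6] → 2·4 = 8.
|A| = 42.
|A ∖ B| = |A| − |A∩B| = 42 − 8 = 34.00.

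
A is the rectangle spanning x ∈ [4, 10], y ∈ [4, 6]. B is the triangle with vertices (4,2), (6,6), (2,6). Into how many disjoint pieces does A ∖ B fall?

A ∖ B is a single connected region.

1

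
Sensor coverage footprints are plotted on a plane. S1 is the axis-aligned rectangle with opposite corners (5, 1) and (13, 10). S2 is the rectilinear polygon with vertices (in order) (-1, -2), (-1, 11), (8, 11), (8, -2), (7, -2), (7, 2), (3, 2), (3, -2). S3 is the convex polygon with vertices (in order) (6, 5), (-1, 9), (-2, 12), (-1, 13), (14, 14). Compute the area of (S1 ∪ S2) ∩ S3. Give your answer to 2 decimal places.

The region (S1 ∪ S2) ∩ S3 is the polygon with vertices (-1,11), (8,11), (8,10), (10.444,10), (6,5), (-1,9).
By the shoelace formula its area is 41.11.

41.11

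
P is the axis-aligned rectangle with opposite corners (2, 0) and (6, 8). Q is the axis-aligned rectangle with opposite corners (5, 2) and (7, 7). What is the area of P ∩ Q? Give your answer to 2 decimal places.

|P∩Q|: x∈[5,6], y∈[2,7] → 1·5 = 5.

5.00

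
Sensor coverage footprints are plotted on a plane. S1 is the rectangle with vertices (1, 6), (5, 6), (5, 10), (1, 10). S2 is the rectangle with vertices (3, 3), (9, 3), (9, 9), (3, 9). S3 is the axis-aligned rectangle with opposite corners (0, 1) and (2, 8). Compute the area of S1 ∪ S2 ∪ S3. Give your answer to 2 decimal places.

By inclusion–exclusion:
Individual areas: |S1| = 16, |S2| = 36, |S3| = 14.
|S1∩S2|: x∈[3,5], y∈[6,9] → 2·3 = 6.
|S1∩S3|: x∈[1,2], y∈[6,8] → 1·2 = 2.
|S2∩S3| = 0 (no overlap).
|S1∩S2∩S3| = 0.
|S1 ∪ S2 ∪ S3| = 66 − 8 + 0 = 58.00.

58.00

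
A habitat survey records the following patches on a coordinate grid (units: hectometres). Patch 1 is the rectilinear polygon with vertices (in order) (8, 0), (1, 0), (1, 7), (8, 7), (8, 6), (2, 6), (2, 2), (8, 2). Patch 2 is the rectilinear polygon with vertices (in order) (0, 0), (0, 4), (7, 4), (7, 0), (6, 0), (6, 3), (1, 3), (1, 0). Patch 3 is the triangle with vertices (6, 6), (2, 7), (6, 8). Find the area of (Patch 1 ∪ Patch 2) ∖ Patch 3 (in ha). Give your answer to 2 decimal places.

|Patch 1 ∪ Patch 2| = 35.
|(Patch 1 ∪ Patch 2) ∩ Patch 3| = 2.
|(Patch 1 ∪ Patch 2) ∖ Patch 3| = 35 − 2 = 33.00.

33.00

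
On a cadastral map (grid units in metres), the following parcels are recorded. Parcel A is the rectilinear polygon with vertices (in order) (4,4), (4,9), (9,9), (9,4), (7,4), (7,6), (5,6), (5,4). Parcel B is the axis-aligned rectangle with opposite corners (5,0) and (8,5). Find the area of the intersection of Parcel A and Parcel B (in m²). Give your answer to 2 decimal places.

1.00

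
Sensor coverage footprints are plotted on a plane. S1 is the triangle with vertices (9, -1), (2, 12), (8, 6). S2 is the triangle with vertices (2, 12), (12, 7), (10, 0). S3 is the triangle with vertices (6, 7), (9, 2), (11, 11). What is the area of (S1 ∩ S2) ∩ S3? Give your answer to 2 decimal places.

3.57

The region (S1 ∩ S2) ∩ S3 is the polygon with vertices (8.438,2.938), (6,7), (6.556,7.444), (8,6).
By the shoelace formula its area is 3.57.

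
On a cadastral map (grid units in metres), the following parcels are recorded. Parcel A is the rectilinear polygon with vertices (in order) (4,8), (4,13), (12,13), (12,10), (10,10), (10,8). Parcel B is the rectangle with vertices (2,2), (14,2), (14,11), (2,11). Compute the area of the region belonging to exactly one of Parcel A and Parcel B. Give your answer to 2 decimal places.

|Parcel A| = 36, |Parcel B| = 108, |Parcel A∩Parcel B| = 20.
|Parcel A △ Parcel B| = |Parcel A| + |Parcel B| − 2·|Parcel A∩Parcel B| = 36 + 108 − 40 = 104.00.

104.00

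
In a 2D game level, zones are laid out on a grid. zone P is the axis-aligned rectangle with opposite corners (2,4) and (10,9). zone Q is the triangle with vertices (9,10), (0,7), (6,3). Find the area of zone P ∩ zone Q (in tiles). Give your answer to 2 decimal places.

22.75

The intersection is the polygon with vertices (8.571,9), (6.429,4), (4.5,4), (2,5.667), (2,7.667), (6,9).
By the shoelace formula its area is 22.75.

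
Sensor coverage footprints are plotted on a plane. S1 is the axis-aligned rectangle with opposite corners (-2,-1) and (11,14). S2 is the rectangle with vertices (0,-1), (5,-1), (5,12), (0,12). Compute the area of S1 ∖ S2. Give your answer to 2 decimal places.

|S1∩S2|: x∈[0,5], y∈[-1,12] → 5·13 = 65.
|S1| = 195.
|S1 ∖ S2| = |S1| − |S1∩S2| = 195 − 65 = 130.00.

130.00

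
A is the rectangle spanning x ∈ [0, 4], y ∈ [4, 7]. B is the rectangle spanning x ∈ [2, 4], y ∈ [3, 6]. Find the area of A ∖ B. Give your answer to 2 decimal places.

8.00

|A∩B|: x∈[2,4], y∈[4,6] → 2·2 = 4.
|A| = 12.
|A ∖ B| = |A| − |A∩B| = 12 − 4 = 8.00.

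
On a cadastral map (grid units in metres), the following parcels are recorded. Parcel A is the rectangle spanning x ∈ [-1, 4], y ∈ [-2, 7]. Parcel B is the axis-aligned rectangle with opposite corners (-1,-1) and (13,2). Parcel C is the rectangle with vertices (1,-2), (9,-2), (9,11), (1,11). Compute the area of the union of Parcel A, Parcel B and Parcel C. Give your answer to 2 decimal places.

By inclusion–exclusion:
Individual areas: |Parcel A| = 45, |Parcel B| = 42, |Parcel C| = 104.
|Parcel A∩Parcel B|: x∈[-1,4], y∈[-1,2] → 5·3 = 15.
|Parcel A∩Parcel C|: x∈[1,4], y∈[-2,7] → 3·9 = 27.
|Parcel B∩Parcel C|: x∈[1,9], y∈[-1,2] → 8·3 = 24.
|Parcel A∩Parcel B∩Parcel C| = 9.
|Parcel A ∪ Parcel B ∪ Parcel C| = 191 − 66 + 9 = 134.00.

134.00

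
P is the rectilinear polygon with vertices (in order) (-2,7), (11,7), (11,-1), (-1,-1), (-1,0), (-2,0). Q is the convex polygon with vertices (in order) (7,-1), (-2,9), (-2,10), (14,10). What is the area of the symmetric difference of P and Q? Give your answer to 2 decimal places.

99.04

|P| = 103, |Q| = 92.5, |P∩Q| = 48.2286.
|P △ Q| = |P| + |Q| − 2·|P∩Q| = 103 + 92.5 − 96.4571 = 99.04.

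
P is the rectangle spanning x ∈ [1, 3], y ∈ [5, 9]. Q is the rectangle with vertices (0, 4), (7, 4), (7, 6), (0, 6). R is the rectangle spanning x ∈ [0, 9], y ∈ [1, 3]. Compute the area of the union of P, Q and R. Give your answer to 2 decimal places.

By inclusion–exclusion:
Individual areas: |P| = 8, |Q| = 14, |R| = 18.
|P∩Q|: x∈[1,3], y∈[5,6] → 2·1 = 2.
|P∩R| = 0 (no overlap).
|Q∩R| = 0 (no overlap).
|P∩Q∩R| = 0.
|P ∪ Q ∪ R| = 40 − 2 + 0 = 38.00.

38.00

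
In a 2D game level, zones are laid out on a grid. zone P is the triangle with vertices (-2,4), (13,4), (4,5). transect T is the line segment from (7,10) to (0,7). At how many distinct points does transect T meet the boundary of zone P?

0

The segment lies entirely outside zone P and never meets its boundary.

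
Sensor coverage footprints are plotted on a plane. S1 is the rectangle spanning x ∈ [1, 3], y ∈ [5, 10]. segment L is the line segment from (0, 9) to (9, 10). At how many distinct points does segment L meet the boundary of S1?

The segment meets the boundary at (1,9.111), (3,9.333).

2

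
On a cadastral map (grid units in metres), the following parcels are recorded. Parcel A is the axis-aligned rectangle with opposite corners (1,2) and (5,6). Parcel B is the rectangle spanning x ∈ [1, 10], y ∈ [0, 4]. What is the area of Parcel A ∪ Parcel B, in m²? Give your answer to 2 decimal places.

44.00

By inclusion–exclusion:
Individual areas: |Parcel A| = 16, |Parcel B| = 36.
|Parcel A∩Parcel B|: x∈[1,5], y∈[2,4] → 4·2 = 8.
|Parcel A ∪ Parcel B| = 52 − 8 = 44.00.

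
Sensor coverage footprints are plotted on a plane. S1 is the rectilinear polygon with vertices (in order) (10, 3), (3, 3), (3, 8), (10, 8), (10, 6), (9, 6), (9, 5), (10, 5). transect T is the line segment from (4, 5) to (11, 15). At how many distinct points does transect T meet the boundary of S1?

The segment meets the boundary at (6.1,8).

1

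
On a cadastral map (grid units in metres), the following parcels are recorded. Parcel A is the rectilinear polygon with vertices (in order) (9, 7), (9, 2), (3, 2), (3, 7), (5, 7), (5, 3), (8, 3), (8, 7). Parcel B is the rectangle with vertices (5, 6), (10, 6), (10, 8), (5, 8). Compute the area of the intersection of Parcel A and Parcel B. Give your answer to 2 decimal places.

1.00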